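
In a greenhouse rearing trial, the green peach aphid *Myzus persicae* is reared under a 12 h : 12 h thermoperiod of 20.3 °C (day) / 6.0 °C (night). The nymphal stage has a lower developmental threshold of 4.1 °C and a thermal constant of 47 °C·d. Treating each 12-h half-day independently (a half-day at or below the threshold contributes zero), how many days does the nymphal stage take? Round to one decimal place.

5.2 days

Day half: max(0, 20.3 − 4.1) × 0.5 = 16.2 × 0.5 = 8.10 DD.
Night half: max(0, 6.0 − 4.1) × 0.5 = 1.9 × 0.5 = 0.95 DD.
Per 24 h: 9.05 DD/day.
Duration = 47 / 9.05 = 5.193 ≈ 5.2 days.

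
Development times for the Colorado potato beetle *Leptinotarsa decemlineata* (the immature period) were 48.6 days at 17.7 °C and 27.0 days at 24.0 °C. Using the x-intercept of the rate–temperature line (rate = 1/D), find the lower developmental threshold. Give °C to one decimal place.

Under the model K = D·(T − T_b), so D₁·(T₁ − T_b) = D₂·(T₂ − T_b).
48.6·(17.7 − T_b) = 27.0·(24.0 − T_b)
T_b = (48.6·17.7 − 27.0·24.0) / (48.6 − 27.0) = 212.22 / 21.6 = 9.825 °C ≈ 9.8 °C.

9.8 °C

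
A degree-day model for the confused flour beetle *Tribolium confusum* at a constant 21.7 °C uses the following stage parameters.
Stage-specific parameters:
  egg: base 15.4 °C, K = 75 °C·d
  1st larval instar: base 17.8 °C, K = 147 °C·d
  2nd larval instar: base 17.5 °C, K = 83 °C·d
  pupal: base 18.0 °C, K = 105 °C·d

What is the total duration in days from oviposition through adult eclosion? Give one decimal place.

egg: 75 / (21.7 − 15.4) = 75 / 6.3 = 11.905 d.
1st larval instar: 147 / (21.7 − 17.8) = 147 / 3.9 = 37.692 d.
2nd larval instar: 83 / (21.7 − 17.5) = 83 / 4.2 = 19.762 d.
pupal: 105 / (21.7 − 18.0) = 105 / 3.7 = 28.378 d.
Sum = 97.737 ≈ 97.7 days.

97.7 days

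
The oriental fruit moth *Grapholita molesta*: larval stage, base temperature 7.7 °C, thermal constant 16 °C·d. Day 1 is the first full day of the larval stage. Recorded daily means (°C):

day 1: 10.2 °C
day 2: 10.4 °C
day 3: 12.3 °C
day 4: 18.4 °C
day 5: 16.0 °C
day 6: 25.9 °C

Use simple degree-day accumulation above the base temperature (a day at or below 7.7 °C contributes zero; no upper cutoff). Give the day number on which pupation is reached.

day 4

Daily DD above 7.7 °C: 2.5, 2.7, 4.6, 10.7, 8.3, 18.2.
Cumulative: 2.5, 5.2, 9.8, 20.5, 28.8, 47.0.
The total first reaches 16 DD on day 4.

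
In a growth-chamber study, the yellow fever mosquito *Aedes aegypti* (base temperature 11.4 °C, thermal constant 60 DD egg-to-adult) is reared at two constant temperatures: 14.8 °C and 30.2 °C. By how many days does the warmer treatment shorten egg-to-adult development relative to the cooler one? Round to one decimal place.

At 14.8 °C: 60 / (14.8 − 11.4) = 60 / 3.4 = 17.647 d.
At 30.2 °C: 60 / (30.2 − 11.4) = 60 / 18.8 = 3.191 d.
Difference = |17.647 − 3.191| = 14.456 ≈ 14.5 days.

14.5 days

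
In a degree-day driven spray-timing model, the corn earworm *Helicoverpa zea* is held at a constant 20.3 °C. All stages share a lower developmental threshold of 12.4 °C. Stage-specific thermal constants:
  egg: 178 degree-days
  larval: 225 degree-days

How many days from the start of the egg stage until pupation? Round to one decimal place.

Daily accumulation at 20.3 °C = 20.3 − 12.4 = 7.9 DD/day.
Total K = 178 + 225 = 403 DD.
Total duration = 403 / 7.9 = 51.013 ≈ 51.0 days.

51.0 days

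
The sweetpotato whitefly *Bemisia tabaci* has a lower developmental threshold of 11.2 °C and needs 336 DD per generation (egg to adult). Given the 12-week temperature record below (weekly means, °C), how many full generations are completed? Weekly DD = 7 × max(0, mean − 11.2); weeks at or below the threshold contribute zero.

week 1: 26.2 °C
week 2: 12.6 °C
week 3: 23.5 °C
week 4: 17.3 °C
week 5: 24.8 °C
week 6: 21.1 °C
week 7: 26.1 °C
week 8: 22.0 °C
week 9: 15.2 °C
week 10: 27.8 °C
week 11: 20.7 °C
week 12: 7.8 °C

2 generations

Weekly DD (7 × max(0, T̄ − 11.2)): 105.0, 9.8, 86.1, 42.7, 95.2, 69.3, 104.3, 75.6, 28.0, 116.2, 66.5, 0.0.
Season total = 798.7 DD.
Complete generations = ⌊798.7 / 336⌋ = 2.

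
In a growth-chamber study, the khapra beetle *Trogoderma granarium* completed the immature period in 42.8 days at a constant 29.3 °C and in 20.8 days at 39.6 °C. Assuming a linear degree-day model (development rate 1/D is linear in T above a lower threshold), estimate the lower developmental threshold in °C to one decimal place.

Equal thermal constants: D₁(T₁ − T_b) = D₂(T₂ − T_b).
42.8·(29.3 − T_b) = 20.8·(39.6 − T_b)
T_b = (42.8·29.3 − 20.8·39.6) / (42.8 − 20.8) = 430.36 / 22.0 = 19.562 °C ≈ 19.6 °C.

19.6 °C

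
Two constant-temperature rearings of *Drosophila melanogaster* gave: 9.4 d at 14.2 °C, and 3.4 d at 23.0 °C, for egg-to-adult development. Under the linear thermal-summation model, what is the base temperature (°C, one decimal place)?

Linear rate model ⇒ the product D·(T − T_b) is constant across temperatures.
9.4·(14.2 − T_b) = 3.4·(23.0 − T_b)
T_b = (9.4·14.2 − 3.4·23.0) / (9.4 − 3.4) = 55.28 / 6.0 = 9.213 °C ≈ 9.2 °C.

9.2 °C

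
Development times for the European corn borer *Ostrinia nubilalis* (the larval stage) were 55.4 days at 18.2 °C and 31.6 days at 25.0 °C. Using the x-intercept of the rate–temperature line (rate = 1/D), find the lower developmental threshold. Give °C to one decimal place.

9.2 °C

Equal thermal constants: D₁(T₁ − T_b) = D₂(T₂ − T_b).
55.4·(18.2 − T_b) = 31.6·(25.0 − T_b)
T_b = (55.4·18.2 − 31.6·25.0) / (55.4 − 31.6) = 218.28 / 23.8 = 9.171 °C ≈ 9.2 °C.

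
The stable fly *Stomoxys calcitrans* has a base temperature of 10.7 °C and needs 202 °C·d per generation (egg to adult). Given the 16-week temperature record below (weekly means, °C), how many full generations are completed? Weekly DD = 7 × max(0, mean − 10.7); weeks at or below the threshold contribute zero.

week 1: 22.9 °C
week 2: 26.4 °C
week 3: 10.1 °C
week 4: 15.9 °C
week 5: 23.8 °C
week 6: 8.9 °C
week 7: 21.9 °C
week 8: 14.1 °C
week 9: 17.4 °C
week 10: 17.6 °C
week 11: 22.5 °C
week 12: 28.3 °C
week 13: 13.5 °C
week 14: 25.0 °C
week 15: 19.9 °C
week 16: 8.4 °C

4 generations

Weekly DD (7 × max(0, T̄ − 10.7)): 85.4, 109.9, 0.0, 36.4, 91.7, 0.0, 78.4, 23.8, 46.9, 48.3, 82.6, 123.2, 19.6, 100.1, 64.4, 0.0.
Season total = 910.7 DD.
Complete generations = ⌊910.7 / 202⌋ = 4.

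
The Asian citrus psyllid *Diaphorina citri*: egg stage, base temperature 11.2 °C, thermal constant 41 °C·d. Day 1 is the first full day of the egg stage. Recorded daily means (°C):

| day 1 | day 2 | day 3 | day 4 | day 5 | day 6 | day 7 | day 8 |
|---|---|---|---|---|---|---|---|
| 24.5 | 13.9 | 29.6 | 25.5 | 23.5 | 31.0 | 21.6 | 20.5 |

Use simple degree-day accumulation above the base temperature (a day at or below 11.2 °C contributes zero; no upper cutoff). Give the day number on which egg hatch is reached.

Daily DD above 11.2 °C: 13.3, 2.7, 18.4, 14.3, 12.3, 19.8, 10.4, 9.3.
Cumulative: 13.3, 16.0, 34.4, 48.7, 61.0, 80.8, 91.2, 100.5.
The total first reaches 41 DD on day 4.

day 4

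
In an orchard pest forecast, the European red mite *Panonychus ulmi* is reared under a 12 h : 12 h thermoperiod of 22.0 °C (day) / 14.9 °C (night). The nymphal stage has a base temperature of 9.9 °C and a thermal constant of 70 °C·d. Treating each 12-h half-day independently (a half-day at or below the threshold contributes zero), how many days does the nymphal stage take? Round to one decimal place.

8.2 days

Day half: max(0, 22.0 − 9.9) × 0.5 = 12.1 × 0.5 = 6.05 DD.
Night half: max(0, 14.9 − 9.9) × 0.5 = 5.0 × 0.5 = 2.50 DD.
Per 24 h: 8.55 DD/day.
Duration = 70 / 8.55 = 8.187 ≈ 8.2 days.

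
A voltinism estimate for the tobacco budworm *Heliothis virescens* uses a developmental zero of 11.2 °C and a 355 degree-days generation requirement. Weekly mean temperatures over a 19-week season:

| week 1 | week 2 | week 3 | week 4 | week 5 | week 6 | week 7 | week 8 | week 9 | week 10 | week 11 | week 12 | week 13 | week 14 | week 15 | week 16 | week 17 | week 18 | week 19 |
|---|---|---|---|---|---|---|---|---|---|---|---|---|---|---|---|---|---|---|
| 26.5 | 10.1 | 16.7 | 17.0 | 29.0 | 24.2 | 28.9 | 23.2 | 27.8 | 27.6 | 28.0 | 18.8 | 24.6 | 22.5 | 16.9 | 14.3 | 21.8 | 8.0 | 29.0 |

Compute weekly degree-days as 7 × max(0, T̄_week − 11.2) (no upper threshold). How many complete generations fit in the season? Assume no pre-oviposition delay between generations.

4 generations

Weekly DD (7 × max(0, T̄ − 11.2)): 107.1, 0.0, 38.5, 40.6, 124.6, 91.0, 123.9, 84.0, 116.2, 114.8, 117.6, 53.2, 93.8, 79.1, 39.9, 21.7, 74.2, 0.0, 124.6.
Season total = 1444.8 DD.
Complete generations = ⌊1444.8 / 355⌋ = 4.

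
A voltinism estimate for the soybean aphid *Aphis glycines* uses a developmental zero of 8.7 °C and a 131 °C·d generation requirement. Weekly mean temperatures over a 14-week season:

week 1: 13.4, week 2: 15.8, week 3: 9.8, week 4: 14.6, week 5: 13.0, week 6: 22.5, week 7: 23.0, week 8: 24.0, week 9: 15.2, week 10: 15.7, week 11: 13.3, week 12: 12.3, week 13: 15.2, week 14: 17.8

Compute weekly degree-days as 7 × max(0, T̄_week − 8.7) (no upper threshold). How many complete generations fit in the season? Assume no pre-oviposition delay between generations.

Weekly DD (7 × max(0, T̄ − 8.7)): 32.9, 49.7, 7.7, 41.3, 30.1, 96.6, 100.1, 107.1, 45.5, 49.0, 32.2, 25.2, 45.5, 63.7.
Season total = 726.6 DD.
Complete generations = ⌊726.6 / 131⌋ = 5.

5 generations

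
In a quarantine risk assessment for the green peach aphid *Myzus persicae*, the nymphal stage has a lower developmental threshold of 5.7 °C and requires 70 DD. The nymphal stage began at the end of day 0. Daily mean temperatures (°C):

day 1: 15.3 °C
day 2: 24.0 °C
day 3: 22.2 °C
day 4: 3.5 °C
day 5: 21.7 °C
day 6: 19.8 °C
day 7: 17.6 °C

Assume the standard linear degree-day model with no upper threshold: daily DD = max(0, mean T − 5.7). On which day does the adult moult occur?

day 6

Daily DD above 5.7 °C: 9.6, 18.3, 16.5, 0.0, 16.0, 14.1, 11.9.
Cumulative: 9.6, 27.9, 44.4, 44.4, 60.4, 74.5, 86.4.
The total first reaches 70 DD on day 6.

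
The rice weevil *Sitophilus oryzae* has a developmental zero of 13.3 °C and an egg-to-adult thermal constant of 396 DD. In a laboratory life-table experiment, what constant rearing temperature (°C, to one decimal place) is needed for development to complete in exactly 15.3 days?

39.2 °C

Required daily accumulation = 396 / 15.3 = 25.882 DD/day.
T = T_base + 25.882 = 13.3 + 25.882 = 39.182 ≈ 39.2 °C.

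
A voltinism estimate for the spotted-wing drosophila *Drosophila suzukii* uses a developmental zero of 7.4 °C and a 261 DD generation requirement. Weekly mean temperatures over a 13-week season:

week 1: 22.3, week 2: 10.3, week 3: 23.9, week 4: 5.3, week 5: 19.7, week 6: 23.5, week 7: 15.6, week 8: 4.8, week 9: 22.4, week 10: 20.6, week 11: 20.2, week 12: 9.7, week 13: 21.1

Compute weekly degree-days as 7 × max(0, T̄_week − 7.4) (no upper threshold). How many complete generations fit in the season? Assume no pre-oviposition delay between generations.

3 generations

Weekly DD (7 × max(0, T̄ − 7.4)): 104.3, 20.3, 115.5, 0.0, 86.1, 112.7, 57.4, 0.0, 105.0, 92.4, 89.6, 16.1, 95.9.
Season total = 895.3 DD.
Complete generations = ⌊895.3 / 261⌋ = 3.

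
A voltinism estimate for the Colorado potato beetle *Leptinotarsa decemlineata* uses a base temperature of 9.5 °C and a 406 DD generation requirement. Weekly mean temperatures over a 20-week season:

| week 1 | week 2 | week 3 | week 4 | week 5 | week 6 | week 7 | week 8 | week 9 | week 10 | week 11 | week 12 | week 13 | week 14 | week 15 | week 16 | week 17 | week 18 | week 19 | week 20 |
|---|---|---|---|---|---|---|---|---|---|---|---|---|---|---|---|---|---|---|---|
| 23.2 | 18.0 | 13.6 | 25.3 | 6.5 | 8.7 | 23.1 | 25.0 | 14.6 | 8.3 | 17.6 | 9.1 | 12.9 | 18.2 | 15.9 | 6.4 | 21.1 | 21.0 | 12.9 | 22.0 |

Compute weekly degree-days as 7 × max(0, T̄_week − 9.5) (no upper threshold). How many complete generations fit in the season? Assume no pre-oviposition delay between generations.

2 generations

Weekly DD (7 × max(0, T̄ − 9.5)): 95.9, 59.5, 28.7, 110.6, 0.0, 0.0, 95.2, 108.5, 35.7, 0.0, 56.7, 0.0, 23.8, 60.9, 44.8, 0.0, 81.2, 80.5, 23.8, 87.5.
Season total = 993.3 DD.
Complete generations = ⌊993.3 / 406⌋ = 2.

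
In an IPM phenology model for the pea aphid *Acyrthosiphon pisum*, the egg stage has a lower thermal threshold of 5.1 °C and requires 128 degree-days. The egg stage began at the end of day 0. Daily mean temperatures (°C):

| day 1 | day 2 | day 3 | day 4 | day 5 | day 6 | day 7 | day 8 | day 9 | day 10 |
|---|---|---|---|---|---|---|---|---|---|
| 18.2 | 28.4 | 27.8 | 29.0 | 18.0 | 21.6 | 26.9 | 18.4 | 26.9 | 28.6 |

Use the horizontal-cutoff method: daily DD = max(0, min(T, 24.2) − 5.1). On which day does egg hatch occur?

day 8

Daily DD above 5.1 °C (capped at 19.1): 13.1, 19.1, 19.1, 19.1, 12.9, 16.5, 19.1, 13.3, 19.1, 19.1.
Cumulative: 13.1, 32.2, 51.3, 70.4, 83.3, 99.8, 118.9, 132.2, 151.3, 170.4.
The total first reaches 128 DD on day 8.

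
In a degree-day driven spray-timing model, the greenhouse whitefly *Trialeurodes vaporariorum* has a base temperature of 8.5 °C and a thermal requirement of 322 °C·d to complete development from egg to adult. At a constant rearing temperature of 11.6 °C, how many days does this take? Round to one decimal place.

Daily accumulation = 11.6 − 8.5 = 3.1 DD/day.
Duration = 322 / 3.1 = 103.871 ≈ 103.9 days.

103.9 days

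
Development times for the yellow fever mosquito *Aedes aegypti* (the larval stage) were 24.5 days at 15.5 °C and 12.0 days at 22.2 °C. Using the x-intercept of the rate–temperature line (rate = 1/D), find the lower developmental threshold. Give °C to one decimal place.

Linear rate model ⇒ the product D·(T − T_b) is constant across temperatures.
24.5·(15.5 − T_b) = 12.0·(22.2 − T_b)
T_b = (24.5·15.5 − 12.0·22.2) / (24.5 − 12.0) = 113.35 / 12.5 = 9.068 °C ≈ 9.1 °C.

9.1 °C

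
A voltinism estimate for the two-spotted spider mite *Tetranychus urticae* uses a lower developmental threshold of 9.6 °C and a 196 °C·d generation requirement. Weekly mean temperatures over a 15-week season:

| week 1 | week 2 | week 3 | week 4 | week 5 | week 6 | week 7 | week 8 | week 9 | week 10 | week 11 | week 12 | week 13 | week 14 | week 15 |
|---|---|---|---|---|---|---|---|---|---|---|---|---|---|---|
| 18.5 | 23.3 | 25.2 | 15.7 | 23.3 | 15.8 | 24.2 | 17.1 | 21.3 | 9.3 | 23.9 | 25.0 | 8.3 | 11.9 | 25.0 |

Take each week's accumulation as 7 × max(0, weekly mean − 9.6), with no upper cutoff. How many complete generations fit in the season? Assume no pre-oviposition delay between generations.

5 generations

Weekly DD (7 × max(0, T̄ − 9.6)): 62.3, 95.9, 109.2, 42.7, 95.9, 43.4, 102.2, 52.5, 81.9, 0.0, 100.1, 107.8, 0.0, 16.1, 107.8.
Season total = 1017.8 DD.
Complete generations = ⌊1017.8 / 196⌋ = 5.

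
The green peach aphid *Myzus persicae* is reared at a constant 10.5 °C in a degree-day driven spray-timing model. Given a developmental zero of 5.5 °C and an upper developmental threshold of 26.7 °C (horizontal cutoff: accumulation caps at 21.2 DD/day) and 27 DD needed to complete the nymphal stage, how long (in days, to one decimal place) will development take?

5.4 days

Daily accumulation = 10.5 − 5.5 = 5.0 DD/day.
Duration = 27 / 5.0 = 5.400 ≈ 5.4 days.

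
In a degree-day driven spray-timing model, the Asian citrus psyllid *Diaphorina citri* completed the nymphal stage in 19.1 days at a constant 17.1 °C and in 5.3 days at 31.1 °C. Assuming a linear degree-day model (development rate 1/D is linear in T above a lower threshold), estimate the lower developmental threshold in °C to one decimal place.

11.7 °C

Under the model K = D·(T − T_b), so D₁·(T₁ − T_b) = D₂·(T₂ − T_b).
19.1·(17.1 − T_b) = 5.3·(31.1 − T_b)
T_b = (19.1·17.1 − 5.3·31.1) / (19.1 − 5.3) = 161.78 / 13.8 = 11.723 °C ≈ 11.7 °C.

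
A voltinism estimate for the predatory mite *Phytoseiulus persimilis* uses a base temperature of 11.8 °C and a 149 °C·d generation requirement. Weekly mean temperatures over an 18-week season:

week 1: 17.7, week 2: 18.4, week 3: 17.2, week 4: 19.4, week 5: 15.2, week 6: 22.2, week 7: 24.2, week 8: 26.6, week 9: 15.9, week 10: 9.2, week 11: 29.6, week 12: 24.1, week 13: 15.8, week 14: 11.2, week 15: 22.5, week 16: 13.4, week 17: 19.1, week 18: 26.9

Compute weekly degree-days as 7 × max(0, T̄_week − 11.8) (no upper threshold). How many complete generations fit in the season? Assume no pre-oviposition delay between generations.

Weekly DD (7 × max(0, T̄ − 11.8)): 41.3, 46.2, 37.8, 53.2, 23.8, 72.8, 86.8, 103.6, 28.7, 0.0, 124.6, 86.1, 28.0, 0.0, 74.9, 11.2, 51.1, 105.7.
Season total = 975.8 DD.
Complete generations = ⌊975.8 / 149⌋ = 6.

6 generations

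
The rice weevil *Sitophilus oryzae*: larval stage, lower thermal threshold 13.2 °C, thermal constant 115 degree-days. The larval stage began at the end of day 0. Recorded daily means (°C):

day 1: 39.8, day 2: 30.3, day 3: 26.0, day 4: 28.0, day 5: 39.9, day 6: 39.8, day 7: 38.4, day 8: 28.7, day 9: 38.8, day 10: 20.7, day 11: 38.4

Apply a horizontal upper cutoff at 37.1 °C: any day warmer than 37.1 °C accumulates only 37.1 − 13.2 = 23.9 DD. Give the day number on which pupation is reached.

Daily DD above 13.2 °C (capped at 23.9): 23.9, 17.1, 12.8, 14.8, 23.9, 23.9, 23.9, 15.5, 23.9, 7.5, 23.9.
Cumulative: 23.9, 41.0, 53.8, 68.6, 92.5, 116.4, 140.3, 155.8, 179.7, 187.2, 211.1.
The total first reaches 115 DD on day 6.

day 6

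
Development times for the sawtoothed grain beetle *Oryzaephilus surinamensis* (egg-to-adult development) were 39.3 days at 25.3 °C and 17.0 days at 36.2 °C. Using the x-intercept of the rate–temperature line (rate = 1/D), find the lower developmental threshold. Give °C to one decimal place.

Under the model K = D·(T − T_b), so D₁·(T₁ − T_b) = D₂·(T₂ − T_b).
39.3·(25.3 − T_b) = 17.0·(36.2 − T_b)
T_b = (39.3·25.3 − 17.0·36.2) / (39.3 − 17.0) = 378.89 / 22.3 = 16.991 °C ≈ 17.0 °C.

17.0 °C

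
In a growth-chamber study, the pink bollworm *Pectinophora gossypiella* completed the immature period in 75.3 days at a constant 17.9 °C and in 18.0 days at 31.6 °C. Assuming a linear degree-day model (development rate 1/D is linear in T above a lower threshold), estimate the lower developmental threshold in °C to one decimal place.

13.6 °C

Under the model K = D·(T − T_b), so D₁·(T₁ − T_b) = D₂·(T₂ − T_b).
75.3·(17.9 − T_b) = 18.0·(31.6 − T_b)
T_b = (75.3·17.9 − 18.0·31.6) / (75.3 − 18.0) = 779.07 / 57.3 = 13.596 °C ≈ 13.6 °C.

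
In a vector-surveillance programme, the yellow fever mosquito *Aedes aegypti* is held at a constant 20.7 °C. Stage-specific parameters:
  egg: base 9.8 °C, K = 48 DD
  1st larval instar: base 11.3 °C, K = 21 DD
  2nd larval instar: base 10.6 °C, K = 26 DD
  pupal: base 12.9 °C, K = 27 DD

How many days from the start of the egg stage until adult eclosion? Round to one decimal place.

egg: 48 / (20.7 − 9.8) = 48 / 10.9 = 4.404 d.
1st larval instar: 21 / (20.7 − 11.3) = 21 / 9.4 = 2.234 d.
2nd larval instar: 26 / (20.7 − 10.6) = 26 / 10.1 = 2.574 d.
pupal: 27 / (20.7 − 12.9) = 27 / 7.8 = 3.462 d.
Sum = 12.674 ≈ 12.7 days.

12.7 days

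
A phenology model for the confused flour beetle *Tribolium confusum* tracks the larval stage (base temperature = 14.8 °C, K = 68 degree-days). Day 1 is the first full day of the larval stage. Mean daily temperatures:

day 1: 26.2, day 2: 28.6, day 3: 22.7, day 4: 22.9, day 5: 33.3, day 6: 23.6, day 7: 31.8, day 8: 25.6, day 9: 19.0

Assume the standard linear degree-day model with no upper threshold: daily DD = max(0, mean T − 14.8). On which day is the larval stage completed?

Daily DD above 14.8 °C: 11.4, 13.8, 7.9, 8.1, 18.5, 8.8, 17.0, 10.8, 4.2.
Cumulative: 11.4, 25.2, 33.1, 41.2, 59.7, 68.5, 85.5, 96.3, 100.5.
The total first reaches 68 DD on day 6.

day 6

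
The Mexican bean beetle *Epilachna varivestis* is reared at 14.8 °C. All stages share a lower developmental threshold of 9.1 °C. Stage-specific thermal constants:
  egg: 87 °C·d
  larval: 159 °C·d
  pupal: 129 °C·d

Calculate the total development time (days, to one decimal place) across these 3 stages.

65.8 days

Daily accumulation at 14.8 °C = 14.8 − 9.1 = 5.7 DD/day.
Total K = 87 + 159 + 129 = 375 DD.
Total duration = 375 / 5.7 = 65.789 ≈ 65.8 days.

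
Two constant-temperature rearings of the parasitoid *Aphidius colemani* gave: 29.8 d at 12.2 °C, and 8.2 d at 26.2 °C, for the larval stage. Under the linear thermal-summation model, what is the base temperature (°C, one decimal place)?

Linear rate model ⇒ the product D·(T − T_b) is constant across temperatures.
29.8·(12.2 − T_b) = 8.2·(26.2 − T_b)
T_b = (29.8·12.2 − 8.2·26.2) / (29.8 − 8.2) = 148.72 / 21.6 = 6.885 °C ≈ 6.9 °C.

6.9 °C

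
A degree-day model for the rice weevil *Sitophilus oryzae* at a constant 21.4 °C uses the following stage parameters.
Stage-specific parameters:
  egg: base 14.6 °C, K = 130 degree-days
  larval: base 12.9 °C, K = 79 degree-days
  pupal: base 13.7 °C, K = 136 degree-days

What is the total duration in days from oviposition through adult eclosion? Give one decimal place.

46.1 days

egg: 130 / (21.4 − 14.6) = 130 / 6.8 = 19.118 d.
larval: 79 / (21.4 − 12.9) = 79 / 8.5 = 9.294 d.
pupal: 136 / (21.4 − 13.7) = 136 / 7.7 = 17.662 d.
Sum = 46.074 ≈ 46.1 days.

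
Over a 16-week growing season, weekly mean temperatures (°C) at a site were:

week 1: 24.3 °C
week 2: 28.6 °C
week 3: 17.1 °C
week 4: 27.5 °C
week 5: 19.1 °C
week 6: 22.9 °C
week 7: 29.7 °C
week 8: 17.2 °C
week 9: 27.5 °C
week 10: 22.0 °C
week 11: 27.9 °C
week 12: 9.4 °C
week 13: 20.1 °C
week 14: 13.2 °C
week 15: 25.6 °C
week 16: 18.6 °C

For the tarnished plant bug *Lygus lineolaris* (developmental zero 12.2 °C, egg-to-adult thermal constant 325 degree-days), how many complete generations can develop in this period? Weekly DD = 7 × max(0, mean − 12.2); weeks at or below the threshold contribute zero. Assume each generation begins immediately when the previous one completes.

3 generations

Weekly DD (7 × max(0, T̄ − 12.2)): 84.7, 114.8, 34.3, 107.1, 48.3, 74.9, 122.5, 35.0, 107.1, 68.6, 109.9, 0.0, 55.3, 7.0, 93.8, 44.8.
Season total = 1108.1 DD.
Complete generations = ⌊1108.1 / 325⌋ = 3.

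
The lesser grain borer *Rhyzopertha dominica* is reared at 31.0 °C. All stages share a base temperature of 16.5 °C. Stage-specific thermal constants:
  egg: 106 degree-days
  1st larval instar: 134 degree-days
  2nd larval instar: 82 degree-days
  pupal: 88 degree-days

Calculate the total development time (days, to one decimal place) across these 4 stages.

Daily accumulation at 31.0 °C = 31.0 − 16.5 = 14.5 DD/day.
Total K = 106 + 134 + 82 + 88 = 410 DD.
Total duration = 410 / 14.5 = 28.276 ≈ 28.3 days.

28.3 days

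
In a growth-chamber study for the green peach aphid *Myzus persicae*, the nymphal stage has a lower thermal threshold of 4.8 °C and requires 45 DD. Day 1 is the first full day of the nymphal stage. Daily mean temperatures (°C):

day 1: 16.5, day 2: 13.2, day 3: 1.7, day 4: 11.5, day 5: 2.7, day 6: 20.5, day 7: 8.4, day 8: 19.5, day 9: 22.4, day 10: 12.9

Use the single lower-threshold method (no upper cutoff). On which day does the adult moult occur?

day 7

Daily DD above 4.8 °C: 11.7, 8.4, 0.0, 6.7, 0.0, 15.7, 3.6, 14.7, 17.6, 8.1.
Cumulative: 11.7, 20.1, 20.1, 26.8, 26.8, 42.5, 46.1, 60.8, 78.4, 86.5.
The total first reaches 45 DD on day 7.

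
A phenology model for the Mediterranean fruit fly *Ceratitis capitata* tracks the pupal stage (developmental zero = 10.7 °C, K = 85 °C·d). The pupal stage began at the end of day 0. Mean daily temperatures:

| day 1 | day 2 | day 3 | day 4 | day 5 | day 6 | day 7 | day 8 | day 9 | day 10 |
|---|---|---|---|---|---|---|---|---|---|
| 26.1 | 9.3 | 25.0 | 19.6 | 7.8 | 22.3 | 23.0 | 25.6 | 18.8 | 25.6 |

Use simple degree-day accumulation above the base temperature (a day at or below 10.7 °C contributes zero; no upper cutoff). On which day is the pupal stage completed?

day 9

Daily DD above 10.7 °C: 15.4, 0.0, 14.3, 8.9, 0.0, 11.6, 12.3, 14.9, 8.1, 14.9.
Cumulative: 15.4, 15.4, 29.7, 38.6, 38.6, 50.2, 62.5, 77.4, 85.5, 100.4.
The total first reaches 85 DD on day 9.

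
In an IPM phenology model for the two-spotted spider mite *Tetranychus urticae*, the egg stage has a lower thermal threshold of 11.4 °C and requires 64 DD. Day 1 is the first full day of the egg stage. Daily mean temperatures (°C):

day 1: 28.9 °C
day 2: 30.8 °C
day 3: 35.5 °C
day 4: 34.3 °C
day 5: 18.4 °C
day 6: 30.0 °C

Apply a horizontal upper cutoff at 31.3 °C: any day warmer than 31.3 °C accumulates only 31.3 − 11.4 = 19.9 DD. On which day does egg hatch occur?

day 4

Daily DD above 11.4 °C (capped at 19.9): 17.5, 19.4, 19.9, 19.9, 7.0, 18.6.
Cumulative: 17.5, 36.9, 56.8, 76.7, 83.7, 102.3.
The total first reaches 64 DD on day 4.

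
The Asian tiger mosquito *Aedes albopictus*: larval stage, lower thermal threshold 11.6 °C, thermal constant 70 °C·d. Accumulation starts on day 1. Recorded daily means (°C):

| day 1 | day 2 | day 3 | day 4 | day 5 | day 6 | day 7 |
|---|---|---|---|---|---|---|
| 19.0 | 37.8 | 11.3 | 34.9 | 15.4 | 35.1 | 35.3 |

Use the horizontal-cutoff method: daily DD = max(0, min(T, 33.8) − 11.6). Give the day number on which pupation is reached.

Daily DD above 11.6 °C (capped at 22.2): 7.4, 22.2, 0.0, 22.2, 3.8, 22.2, 22.2.
Cumulative: 7.4, 29.6, 29.6, 51.8, 55.6, 77.8, 100.0.
The total first reaches 70 DD on day 6.

day 6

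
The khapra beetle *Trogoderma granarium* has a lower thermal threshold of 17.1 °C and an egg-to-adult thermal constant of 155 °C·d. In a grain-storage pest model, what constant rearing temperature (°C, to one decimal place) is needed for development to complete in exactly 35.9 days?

21.4 °C

Required daily accumulation = 155 / 35.9 = 4.318 DD/day.
T = T_base + 4.318 = 17.1 + 4.318 = 21.418 ≈ 21.4 °C.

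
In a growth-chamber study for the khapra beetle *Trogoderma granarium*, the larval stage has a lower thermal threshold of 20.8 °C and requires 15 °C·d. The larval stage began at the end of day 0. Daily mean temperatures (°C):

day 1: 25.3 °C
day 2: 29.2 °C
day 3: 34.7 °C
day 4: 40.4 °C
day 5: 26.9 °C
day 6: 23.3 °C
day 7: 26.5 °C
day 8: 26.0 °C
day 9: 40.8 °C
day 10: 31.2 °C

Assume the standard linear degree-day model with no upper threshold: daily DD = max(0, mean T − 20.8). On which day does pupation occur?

day 3

Daily DD above 20.8 °C: 4.5, 8.4, 13.9, 19.6, 6.1, 2.5, 5.7, 5.2, 20.0, 10.4.
Cumulative: 4.5, 12.9, 26.8, 46.4, 52.5, 55.0, 60.7, 65.9, 85.9, 96.3.
The total first reaches 15 DD on day 3.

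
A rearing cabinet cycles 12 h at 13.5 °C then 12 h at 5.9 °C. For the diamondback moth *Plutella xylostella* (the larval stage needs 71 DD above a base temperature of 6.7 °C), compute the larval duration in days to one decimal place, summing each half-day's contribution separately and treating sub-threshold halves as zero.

20.9 days

Day half: max(0, 13.5 − 6.7) × 0.5 = 6.8 × 0.5 = 3.40 DD.
Night half: max(0, 5.9 − 6.7) × 0.5 = 0.0 × 0.5 = 0.00 DD.
Per 24 h: 3.40 DD/day.
Duration = 71 / 3.40 = 20.882 ≈ 20.9 days.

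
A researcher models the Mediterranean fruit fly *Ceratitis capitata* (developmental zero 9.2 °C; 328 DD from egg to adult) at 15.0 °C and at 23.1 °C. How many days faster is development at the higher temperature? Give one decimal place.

33.0 days

At 15.0 °C: 328 / (15.0 − 9.2) = 328 / 5.8 = 56.552 d.
At 23.1 °C: 328 / (23.1 − 9.2) = 328 / 13.9 = 23.597 d.
Difference = |56.552 − 23.597| = 32.955 ≈ 33.0 days.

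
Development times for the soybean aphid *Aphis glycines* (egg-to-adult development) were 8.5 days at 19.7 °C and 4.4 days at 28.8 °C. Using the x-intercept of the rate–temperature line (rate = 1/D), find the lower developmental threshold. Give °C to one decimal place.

Equal thermal constants: D₁(T₁ − T_b) = D₂(T₂ − T_b).
8.5·(19.7 − T_b) = 4.4·(28.8 − T_b)
T_b = (8.5·19.7 − 4.4·28.8) / (8.5 − 4.4) = 40.73 / 4.1 = 9.934 °C ≈ 9.9 °C.

9.9 °C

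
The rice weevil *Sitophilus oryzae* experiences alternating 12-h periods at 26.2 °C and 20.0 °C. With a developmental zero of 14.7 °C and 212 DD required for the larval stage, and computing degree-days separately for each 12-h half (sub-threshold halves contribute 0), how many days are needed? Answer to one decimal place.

25.2 days

Day half: max(0, 26.2 − 14.7) × 0.5 = 11.5 × 0.5 = 5.75 DD.
Night half: max(0, 20.0 − 14.7) × 0.5 = 5.3 × 0.5 = 2.65 DD.
Per 24 h: 8.40 DD/day.
Duration = 212 / 8.40 = 25.238 ≈ 25.2 days.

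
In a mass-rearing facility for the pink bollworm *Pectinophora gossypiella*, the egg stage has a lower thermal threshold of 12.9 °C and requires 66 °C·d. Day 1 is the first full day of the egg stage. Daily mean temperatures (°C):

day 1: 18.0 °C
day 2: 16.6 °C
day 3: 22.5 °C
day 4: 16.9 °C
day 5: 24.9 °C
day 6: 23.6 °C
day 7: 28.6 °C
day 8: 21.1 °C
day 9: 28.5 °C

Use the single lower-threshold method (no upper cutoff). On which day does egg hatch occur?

Daily DD above 12.9 °C: 5.1, 3.7, 9.6, 4.0, 12.0, 10.7, 15.7, 8.2, 15.6.
Cumulative: 5.1, 8.8, 18.4, 22.4, 34.4, 45.1, 60.8, 69.0, 84.6.
The total first reaches 66 DD on day 8.

day 8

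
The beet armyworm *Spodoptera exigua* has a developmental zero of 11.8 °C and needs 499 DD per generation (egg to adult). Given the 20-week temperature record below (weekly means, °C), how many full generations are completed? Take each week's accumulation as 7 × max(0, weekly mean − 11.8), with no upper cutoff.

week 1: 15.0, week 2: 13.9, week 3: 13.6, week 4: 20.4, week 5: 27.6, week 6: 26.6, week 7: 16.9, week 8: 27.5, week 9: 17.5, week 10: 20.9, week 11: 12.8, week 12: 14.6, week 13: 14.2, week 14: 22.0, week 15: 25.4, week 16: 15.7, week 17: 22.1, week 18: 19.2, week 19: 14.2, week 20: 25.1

Weekly DD (7 × max(0, T̄ − 11.8)): 22.4, 14.7, 12.6, 60.2, 110.6, 103.6, 35.7, 109.9, 39.9, 63.7, 7.0, 19.6, 16.8, 71.4, 95.2, 27.3, 72.1, 51.8, 16.8, 93.1.
Season total = 1044.4 DD.
Complete generations = ⌊1044.4 / 499⌋ = 2.

2 generations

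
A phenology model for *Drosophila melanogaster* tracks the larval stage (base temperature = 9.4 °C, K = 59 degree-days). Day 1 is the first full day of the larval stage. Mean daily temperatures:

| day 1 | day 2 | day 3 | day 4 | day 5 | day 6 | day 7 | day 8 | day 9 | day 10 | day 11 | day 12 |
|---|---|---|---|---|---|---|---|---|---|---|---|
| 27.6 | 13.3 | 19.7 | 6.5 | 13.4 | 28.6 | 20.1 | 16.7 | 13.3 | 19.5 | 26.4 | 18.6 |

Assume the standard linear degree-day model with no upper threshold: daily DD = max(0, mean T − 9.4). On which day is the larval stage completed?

day 7

Daily DD above 9.4 °C: 18.2, 3.9, 10.3, 0.0, 4.0, 19.2, 10.7, 7.3, 3.9, 10.1, 17.0, 9.2.
Cumulative: 18.2, 22.1, 32.4, 32.4, 36.4, 55.6, 66.3, 73.6, 77.5, 87.6, 104.6, 113.8.
The total first reaches 59 DD on day 7.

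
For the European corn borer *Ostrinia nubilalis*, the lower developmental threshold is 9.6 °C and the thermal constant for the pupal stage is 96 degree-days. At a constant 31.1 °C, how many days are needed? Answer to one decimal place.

4.5 days

Daily accumulation = 31.1 − 9.6 = 21.5 DD/day.
Duration = 96 / 21.5 = 4.465 ≈ 4.5 days.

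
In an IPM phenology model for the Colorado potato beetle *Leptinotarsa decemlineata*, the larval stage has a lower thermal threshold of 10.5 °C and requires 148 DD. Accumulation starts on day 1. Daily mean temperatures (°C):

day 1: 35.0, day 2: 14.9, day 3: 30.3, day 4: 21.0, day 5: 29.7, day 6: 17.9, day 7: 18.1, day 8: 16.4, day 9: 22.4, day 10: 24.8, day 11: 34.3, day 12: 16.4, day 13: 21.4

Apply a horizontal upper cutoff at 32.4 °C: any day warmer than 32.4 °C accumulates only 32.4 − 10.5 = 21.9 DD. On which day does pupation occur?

day 12

Daily DD above 10.5 °C (capped at 21.9): 21.9, 4.4, 19.8, 10.5, 19.2, 7.4, 7.6, 5.9, 11.9, 14.3, 21.9, 5.9, 10.9.
Cumulative: 21.9, 26.3, 46.1, 56.6, 75.8, 83.2, 90.8, 96.7, 108.6, 122.9, 144.8, 150.7, 161.6.
The total first reaches 148 DD on day 12.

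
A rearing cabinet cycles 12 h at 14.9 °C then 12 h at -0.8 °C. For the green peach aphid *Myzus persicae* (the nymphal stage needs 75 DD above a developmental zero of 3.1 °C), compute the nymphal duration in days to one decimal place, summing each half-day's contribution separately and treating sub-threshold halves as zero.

Day half: max(0, 14.9 − 3.1) × 0.5 = 11.8 × 0.5 = 5.90 DD.
Night half: max(0, -0.8 − 3.1) × 0.5 = 0.0 × 0.5 = 0.00 DD.
Per 24 h: 5.90 DD/day.
Duration = 75 / 5.90 = 12.712 ≈ 12.7 days.

12.7 days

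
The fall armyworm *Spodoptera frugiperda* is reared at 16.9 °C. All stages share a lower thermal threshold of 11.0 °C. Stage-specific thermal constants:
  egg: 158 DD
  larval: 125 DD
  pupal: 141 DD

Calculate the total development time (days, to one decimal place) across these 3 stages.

Daily accumulation at 16.9 °C = 16.9 − 11.0 = 5.9 DD/day.
Total K = 158 + 125 + 141 = 424 DD.
Total duration = 424 / 5.9 = 71.864 ≈ 71.9 days.

71.9 days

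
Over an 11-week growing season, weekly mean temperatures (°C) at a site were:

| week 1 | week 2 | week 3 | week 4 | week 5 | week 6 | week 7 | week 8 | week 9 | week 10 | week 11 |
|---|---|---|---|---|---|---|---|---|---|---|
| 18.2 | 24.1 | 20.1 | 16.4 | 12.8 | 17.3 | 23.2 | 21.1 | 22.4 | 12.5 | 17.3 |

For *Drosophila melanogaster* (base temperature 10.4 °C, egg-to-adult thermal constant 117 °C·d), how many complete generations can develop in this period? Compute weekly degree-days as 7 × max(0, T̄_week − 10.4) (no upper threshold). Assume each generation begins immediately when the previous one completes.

Weekly DD (7 × max(0, T̄ − 10.4)): 54.6, 95.9, 67.9, 42.0, 16.8, 48.3, 89.6, 74.9, 84.0, 14.7, 48.3.
Season total = 637.0 DD.
Complete generations = ⌊637.0 / 117⌋ = 5.

5 generations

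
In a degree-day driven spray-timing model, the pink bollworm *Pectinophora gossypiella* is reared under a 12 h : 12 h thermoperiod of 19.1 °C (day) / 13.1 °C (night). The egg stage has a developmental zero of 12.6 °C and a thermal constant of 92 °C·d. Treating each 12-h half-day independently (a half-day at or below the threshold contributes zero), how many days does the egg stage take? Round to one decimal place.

26.3 days

Day half: max(0, 19.1 − 12.6) × 0.5 = 6.5 × 0.5 = 3.25 DD.
Night half: max(0, 13.1 − 12.6) × 0.5 = 0.5 × 0.5 = 0.25 DD.
Per 24 h: 3.50 DD/day.
Duration = 92 / 3.50 = 26.286 ≈ 26.3 days.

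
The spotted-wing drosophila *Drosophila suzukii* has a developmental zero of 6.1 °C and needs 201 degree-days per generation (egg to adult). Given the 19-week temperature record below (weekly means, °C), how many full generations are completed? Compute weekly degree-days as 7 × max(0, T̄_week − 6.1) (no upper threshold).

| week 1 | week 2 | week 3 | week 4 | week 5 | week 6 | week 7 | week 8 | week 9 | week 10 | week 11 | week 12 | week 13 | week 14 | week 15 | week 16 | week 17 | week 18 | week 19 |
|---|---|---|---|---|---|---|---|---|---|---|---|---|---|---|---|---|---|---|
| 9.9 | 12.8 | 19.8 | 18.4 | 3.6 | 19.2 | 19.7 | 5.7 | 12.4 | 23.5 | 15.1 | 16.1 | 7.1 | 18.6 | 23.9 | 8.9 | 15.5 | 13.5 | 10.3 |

5 generations

Weekly DD (7 × max(0, T̄ − 6.1)): 26.6, 46.9, 95.9, 86.1, 0.0, 91.7, 95.2, 0.0, 44.1, 121.8, 63.0, 70.0, 7.0, 87.5, 124.6, 19.6, 65.8, 51.8, 29.4.
Season total = 1127.0 DD.
Complete generations = ⌊1127.0 / 201⌋ = 5.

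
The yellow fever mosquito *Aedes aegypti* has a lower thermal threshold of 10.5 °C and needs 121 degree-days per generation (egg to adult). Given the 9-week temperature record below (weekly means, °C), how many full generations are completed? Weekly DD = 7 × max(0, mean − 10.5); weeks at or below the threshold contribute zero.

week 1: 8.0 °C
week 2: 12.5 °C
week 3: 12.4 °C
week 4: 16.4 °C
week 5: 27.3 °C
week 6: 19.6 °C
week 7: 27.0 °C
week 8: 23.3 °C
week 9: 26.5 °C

Weekly DD (7 × max(0, T̄ − 10.5)): 0.0, 14.0, 13.3, 41.3, 117.6, 63.7, 115.5, 89.6, 112.0.
Season total = 567.0 DD.
Complete generations = ⌊567.0 / 121⌋ = 4.

4 generations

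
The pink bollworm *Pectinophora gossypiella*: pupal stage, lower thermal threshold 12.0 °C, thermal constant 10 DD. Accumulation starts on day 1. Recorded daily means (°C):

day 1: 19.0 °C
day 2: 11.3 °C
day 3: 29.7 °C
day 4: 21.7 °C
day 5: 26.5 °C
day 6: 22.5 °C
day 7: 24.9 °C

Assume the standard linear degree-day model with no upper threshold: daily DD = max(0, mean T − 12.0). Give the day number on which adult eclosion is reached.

Daily DD above 12.0 °C: 7.0, 0.0, 17.7, 9.7, 14.5, 10.5, 12.9.
Cumulative: 7.0, 7.0, 24.7, 34.4, 48.9, 59.4, 72.3.
The total first reaches 10 DD on day 3.

day 3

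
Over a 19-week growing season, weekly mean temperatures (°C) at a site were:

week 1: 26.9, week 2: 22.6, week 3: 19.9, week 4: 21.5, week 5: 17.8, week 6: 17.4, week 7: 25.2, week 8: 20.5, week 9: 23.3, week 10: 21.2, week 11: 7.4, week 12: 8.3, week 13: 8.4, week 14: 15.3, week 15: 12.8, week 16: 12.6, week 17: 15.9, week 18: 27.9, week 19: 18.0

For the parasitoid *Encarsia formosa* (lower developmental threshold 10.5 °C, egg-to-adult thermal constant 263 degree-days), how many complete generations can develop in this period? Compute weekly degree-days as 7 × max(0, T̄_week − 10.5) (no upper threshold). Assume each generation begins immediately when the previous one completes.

4 generations

Weekly DD (7 × max(0, T̄ − 10.5)): 114.8, 84.7, 65.8, 77.0, 51.1, 48.3, 102.9, 70.0, 89.6, 74.9, 0.0, 0.0, 0.0, 33.6, 16.1, 14.7, 37.8, 121.8, 52.5.
Season total = 1055.6 DD.
Complete generations = ⌊1055.6 / 263⌋ = 4.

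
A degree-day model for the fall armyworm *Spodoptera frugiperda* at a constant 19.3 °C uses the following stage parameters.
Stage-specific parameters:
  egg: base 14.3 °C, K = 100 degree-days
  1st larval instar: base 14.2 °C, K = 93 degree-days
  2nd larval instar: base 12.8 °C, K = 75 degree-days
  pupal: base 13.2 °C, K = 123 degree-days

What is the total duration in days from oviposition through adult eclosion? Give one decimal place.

egg: 100 / (19.3 − 14.3) = 100 / 5.0 = 20.000 d.
1st larval instar: 93 / (19.3 − 14.2) = 93 / 5.1 = 18.235 d.
2nd larval instar: 75 / (19.3 − 12.8) = 75 / 6.5 = 11.538 d.
pupal: 123 / (19.3 − 13.2) = 123 / 6.1 = 20.164 d.
Sum = 69.938 ≈ 69.9 days.

69.9 days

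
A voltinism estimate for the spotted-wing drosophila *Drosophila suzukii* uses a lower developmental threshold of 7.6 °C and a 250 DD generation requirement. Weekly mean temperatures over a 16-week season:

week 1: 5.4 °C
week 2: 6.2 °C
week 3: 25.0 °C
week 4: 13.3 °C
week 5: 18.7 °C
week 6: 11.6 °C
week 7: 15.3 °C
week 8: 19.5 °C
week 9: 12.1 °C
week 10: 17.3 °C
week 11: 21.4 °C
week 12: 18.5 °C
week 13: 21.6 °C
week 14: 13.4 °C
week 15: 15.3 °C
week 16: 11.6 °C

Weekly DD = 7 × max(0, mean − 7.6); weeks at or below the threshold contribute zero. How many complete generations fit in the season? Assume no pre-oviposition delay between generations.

3 generations

Weekly DD (7 × max(0, T̄ − 7.6)): 0.0, 0.0, 121.8, 39.9, 77.7, 28.0, 53.9, 83.3, 31.5, 67.9, 96.6, 76.3, 98.0, 40.6, 53.9, 28.0.
Season total = 897.4 DD.
Complete generations = ⌊897.4 / 250⌋ = 3.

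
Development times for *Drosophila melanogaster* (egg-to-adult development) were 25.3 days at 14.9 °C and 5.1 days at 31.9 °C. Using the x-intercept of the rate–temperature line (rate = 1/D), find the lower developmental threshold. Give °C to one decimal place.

10.6 °C

Equal thermal constants: D₁(T₁ − T_b) = D₂(T₂ − T_b).
25.3·(14.9 − T_b) = 5.1·(31.9 − T_b)
T_b = (25.3·14.9 − 5.1·31.9) / (25.3 − 5.1) = 214.28 / 20.2 = 10.608 °C ≈ 10.6 °C.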